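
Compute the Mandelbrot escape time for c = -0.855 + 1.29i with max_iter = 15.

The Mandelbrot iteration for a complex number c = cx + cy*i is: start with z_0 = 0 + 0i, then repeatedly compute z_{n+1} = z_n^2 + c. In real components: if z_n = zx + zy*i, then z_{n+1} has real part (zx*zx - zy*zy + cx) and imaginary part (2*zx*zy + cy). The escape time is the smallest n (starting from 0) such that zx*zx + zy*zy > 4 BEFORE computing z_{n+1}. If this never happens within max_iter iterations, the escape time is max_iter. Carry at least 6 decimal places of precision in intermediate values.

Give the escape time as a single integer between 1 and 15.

Answer: 2

Derivation:
z_0 = 0 + 0i, c = -0.8550 + 1.2900i
Iter 1: z = -0.8550 + 1.2900i, |z|^2 = 2.3951
Iter 2: z = -1.7881 + -0.9159i, |z|^2 = 4.0361
Escaped at iteration 2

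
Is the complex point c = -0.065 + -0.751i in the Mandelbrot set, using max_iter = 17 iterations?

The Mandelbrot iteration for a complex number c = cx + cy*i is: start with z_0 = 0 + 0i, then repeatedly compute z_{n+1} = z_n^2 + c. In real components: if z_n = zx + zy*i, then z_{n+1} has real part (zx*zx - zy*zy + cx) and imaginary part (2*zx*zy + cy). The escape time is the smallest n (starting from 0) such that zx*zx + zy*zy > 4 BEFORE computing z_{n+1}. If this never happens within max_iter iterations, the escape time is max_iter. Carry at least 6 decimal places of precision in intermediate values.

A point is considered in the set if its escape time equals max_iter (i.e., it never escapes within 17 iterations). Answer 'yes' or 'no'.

Answer: yes

Derivation:
z_0 = 0 + 0i, c = -0.0650 + -0.7510i
Iter 1: z = -0.0650 + -0.7510i, |z|^2 = 0.5682
Iter 2: z = -0.6248 + -0.6534i, |z|^2 = 0.8172
Iter 3: z = -0.1015 + 0.0654i, |z|^2 = 0.0146
Iter 4: z = -0.0590 + -0.7643i, |z|^2 = 0.5876
Iter 5: z = -0.6457 + -0.6609i, |z|^2 = 0.8536
Iter 6: z = -0.0849 + 0.1024i, |z|^2 = 0.0177
Iter 7: z = -0.0683 + -0.7684i, |z|^2 = 0.5951
Iter 8: z = -0.6507 + -0.6461i, |z|^2 = 0.8409
Iter 9: z = -0.0589 + 0.0899i, |z|^2 = 0.0115
Iter 10: z = -0.0696 + -0.7616i, |z|^2 = 0.5849
Iter 11: z = -0.6402 + -0.6450i, |z|^2 = 0.8258
Iter 12: z = -0.0712 + 0.0748i, |z|^2 = 0.0107
Iter 13: z = -0.0655 + -0.7617i, |z|^2 = 0.5844
Iter 14: z = -0.6408 + -0.6512i, |z|^2 = 0.8347
Iter 15: z = -0.0784 + 0.0836i, |z|^2 = 0.0131
Iter 16: z = -0.0658 + -0.7641i, |z|^2 = 0.5882
Did not escape in 17 iterations → in set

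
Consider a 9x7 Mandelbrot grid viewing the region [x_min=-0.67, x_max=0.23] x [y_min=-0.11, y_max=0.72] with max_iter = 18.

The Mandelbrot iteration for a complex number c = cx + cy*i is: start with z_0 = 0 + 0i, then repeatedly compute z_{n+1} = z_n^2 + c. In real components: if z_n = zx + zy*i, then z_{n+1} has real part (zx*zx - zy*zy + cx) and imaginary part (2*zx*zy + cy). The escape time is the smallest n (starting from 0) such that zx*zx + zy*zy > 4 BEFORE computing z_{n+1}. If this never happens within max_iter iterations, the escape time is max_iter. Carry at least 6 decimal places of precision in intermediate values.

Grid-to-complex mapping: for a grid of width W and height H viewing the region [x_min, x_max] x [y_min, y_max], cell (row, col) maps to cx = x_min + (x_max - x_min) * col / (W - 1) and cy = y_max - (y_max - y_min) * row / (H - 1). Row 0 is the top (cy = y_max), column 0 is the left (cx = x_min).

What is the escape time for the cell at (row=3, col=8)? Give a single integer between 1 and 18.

Answer: 18

Derivation:
z_0 = 0 + 0i, c = 0.2300 + 0.3050i
Iter 1: z = 0.2300 + 0.3050i, |z|^2 = 0.1459
Iter 2: z = 0.1899 + 0.4453i, |z|^2 = 0.2343
Iter 3: z = 0.0678 + 0.4741i, |z|^2 = 0.2294
Iter 4: z = 0.0098 + 0.3693i, |z|^2 = 0.1364
Iter 5: z = 0.0938 + 0.3123i, |z|^2 = 0.1063
Iter 6: z = 0.1413 + 0.3635i, |z|^2 = 0.1521
Iter 7: z = 0.1178 + 0.4077i, |z|^2 = 0.1801
Iter 8: z = 0.0776 + 0.4011i, |z|^2 = 0.1669
Iter 9: z = 0.0752 + 0.3673i, |z|^2 = 0.1405
Iter 10: z = 0.1008 + 0.3602i, |z|^2 = 0.1399
Iter 11: z = 0.1104 + 0.3776i, |z|^2 = 0.1548
Iter 12: z = 0.0996 + 0.3884i, |z|^2 = 0.1608
Iter 13: z = 0.0891 + 0.3824i, |z|^2 = 0.1541
Iter 14: z = 0.0917 + 0.3731i, |z|^2 = 0.1476
Iter 15: z = 0.0992 + 0.3735i, |z|^2 = 0.1493
Iter 16: z = 0.1004 + 0.3791i, |z|^2 = 0.1538
Iter 17: z = 0.0964 + 0.3811i, |z|^2 = 0.1545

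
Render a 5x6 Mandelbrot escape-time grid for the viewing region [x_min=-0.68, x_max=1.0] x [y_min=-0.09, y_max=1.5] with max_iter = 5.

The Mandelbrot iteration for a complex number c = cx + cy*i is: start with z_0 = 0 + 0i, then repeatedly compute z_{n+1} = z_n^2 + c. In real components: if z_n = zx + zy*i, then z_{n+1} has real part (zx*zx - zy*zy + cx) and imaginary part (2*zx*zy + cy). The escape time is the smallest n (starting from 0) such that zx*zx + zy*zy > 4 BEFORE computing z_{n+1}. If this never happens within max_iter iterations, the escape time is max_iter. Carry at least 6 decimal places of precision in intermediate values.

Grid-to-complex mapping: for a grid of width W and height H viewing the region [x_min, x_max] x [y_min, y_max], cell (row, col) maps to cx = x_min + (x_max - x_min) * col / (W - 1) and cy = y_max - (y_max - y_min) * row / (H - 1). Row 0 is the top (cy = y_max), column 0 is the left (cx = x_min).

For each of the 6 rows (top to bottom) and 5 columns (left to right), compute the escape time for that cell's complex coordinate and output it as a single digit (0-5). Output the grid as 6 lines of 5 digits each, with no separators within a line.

Answer: 22222
33322
45532
55532
55542
55542

Derivation:
(row=0, col=0): c = -0.6800 + 1.5000i → escape time 2
(row=0, col=1): c = -0.2600 + 1.5000i → escape time 2
(row=0, col=2): c = 0.1600 + 1.5000i → escape time 2
(row=0, col=3): c = 0.5800 + 1.5000i → escape time 2
(row=0, col=4): c = 1.0000 + 1.5000i → escape time 2
(row=1, col=0): c = -0.6800 + 1.1820i → escape time 3
(row=1, col=1): c = -0.2600 + 1.1820i → escape time 3
(row=1, col=2): c = 0.1600 + 1.1820i → escape time 3
(row=1, col=3): c = 0.5800 + 1.1820i → escape time 2
(row=1, col=4): c = 1.0000 + 1.1820i → escape time 2
(row=2, col=0): c = -0.6800 + 0.8640i → escape time 4
(row=2, col=1): c = -0.2600 + 0.8640i → escape time 5
(row=2, col=2): c = 0.1600 + 0.8640i → escape time 5
(row=2, col=3): c = 0.5800 + 0.8640i → escape time 3
(row=2, col=4): c = 1.0000 + 0.8640i → escape time 2
(row=3, col=0): c = -0.6800 + 0.5460i → escape time 5
(row=3, col=1): c = -0.2600 + 0.5460i → escape time 5
(row=3, col=2): c = 0.1600 + 0.5460i → escape time 5
(row=3, col=3): c = 0.5800 + 0.5460i → escape time 3
(row=3, col=4): c = 1.0000 + 0.5460i → escape time 2
(row=4, col=0): c = -0.6800 + 0.2280i → escape time 5
(row=4, col=1): c = -0.2600 + 0.2280i → escape time 5
(row=4, col=2): c = 0.1600 + 0.2280i → escape time 5
(row=4, col=3): c = 0.5800 + 0.2280i → escape time 4
(row=4, col=4): c = 1.0000 + 0.2280i → escape time 2
(row=5, col=0): c = -0.6800 + -0.0900i → escape time 5
(row=5, col=1): c = -0.2600 + -0.0900i → escape time 5
(row=5, col=2): c = 0.1600 + -0.0900i → escape time 5
(row=5, col=3): c = 0.5800 + -0.0900i → escape time 4
(row=5, col=4): c = 1.0000 + -0.0900i → escape time 2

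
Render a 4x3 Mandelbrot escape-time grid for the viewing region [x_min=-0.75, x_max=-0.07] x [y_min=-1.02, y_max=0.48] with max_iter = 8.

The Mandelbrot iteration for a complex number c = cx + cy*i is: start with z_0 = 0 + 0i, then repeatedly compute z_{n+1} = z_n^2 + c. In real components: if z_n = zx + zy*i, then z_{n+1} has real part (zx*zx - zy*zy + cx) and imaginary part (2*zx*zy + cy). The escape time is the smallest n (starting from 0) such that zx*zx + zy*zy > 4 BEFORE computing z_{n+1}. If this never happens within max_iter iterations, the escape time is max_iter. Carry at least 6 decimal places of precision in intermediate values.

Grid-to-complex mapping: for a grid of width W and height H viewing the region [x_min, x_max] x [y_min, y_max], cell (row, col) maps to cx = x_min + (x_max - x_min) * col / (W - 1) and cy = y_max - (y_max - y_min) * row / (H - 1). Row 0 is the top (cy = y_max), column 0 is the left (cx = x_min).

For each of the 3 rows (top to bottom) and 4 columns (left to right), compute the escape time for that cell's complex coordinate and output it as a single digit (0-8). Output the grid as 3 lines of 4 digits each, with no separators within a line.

Answer: 7888
8888
3457

Derivation:
(row=0, col=0): c = -0.7500 + 0.4800i → escape time 7
(row=0, col=1): c = -0.5233 + 0.4800i → escape time 8
(row=0, col=2): c = -0.2967 + 0.4800i → escape time 8
(row=0, col=3): c = -0.0700 + 0.4800i → escape time 8
(row=1, col=0): c = -0.7500 + -0.2700i → escape time 8
(row=1, col=1): c = -0.5233 + -0.2700i → escape time 8
(row=1, col=2): c = -0.2967 + -0.2700i → escape time 8
(row=1, col=3): c = -0.0700 + -0.2700i → escape time 8
(row=2, col=0): c = -0.7500 + -1.0200i → escape time 3
(row=2, col=1): c = -0.5233 + -1.0200i → escape time 4
(row=2, col=2): c = -0.2967 + -1.0200i → escape time 5
(row=2, col=3): c = -0.0700 + -1.0200i → escape time 7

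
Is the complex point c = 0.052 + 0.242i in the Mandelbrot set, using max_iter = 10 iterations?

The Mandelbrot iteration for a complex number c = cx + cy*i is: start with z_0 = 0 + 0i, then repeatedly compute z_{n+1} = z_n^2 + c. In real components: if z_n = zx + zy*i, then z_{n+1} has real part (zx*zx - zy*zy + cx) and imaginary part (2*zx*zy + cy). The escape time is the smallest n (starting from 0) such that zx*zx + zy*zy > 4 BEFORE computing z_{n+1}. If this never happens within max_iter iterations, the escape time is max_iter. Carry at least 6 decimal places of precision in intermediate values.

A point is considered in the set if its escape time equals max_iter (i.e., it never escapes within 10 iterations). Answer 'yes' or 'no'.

Answer: yes

Derivation:
z_0 = 0 + 0i, c = 0.0520 + 0.2420i
Iter 1: z = 0.0520 + 0.2420i, |z|^2 = 0.0613
Iter 2: z = -0.0039 + 0.2672i, |z|^2 = 0.0714
Iter 3: z = -0.0194 + 0.2399i, |z|^2 = 0.0579
Iter 4: z = -0.0052 + 0.2327i, |z|^2 = 0.0542
Iter 5: z = -0.0021 + 0.2396i, |z|^2 = 0.0574
Iter 6: z = -0.0054 + 0.2410i, |z|^2 = 0.0581
Iter 7: z = -0.0060 + 0.2394i, |z|^2 = 0.0573
Iter 8: z = -0.0053 + 0.2391i, |z|^2 = 0.0572
Iter 9: z = -0.0051 + 0.2395i, |z|^2 = 0.0574
Did not escape in 10 iterations → in set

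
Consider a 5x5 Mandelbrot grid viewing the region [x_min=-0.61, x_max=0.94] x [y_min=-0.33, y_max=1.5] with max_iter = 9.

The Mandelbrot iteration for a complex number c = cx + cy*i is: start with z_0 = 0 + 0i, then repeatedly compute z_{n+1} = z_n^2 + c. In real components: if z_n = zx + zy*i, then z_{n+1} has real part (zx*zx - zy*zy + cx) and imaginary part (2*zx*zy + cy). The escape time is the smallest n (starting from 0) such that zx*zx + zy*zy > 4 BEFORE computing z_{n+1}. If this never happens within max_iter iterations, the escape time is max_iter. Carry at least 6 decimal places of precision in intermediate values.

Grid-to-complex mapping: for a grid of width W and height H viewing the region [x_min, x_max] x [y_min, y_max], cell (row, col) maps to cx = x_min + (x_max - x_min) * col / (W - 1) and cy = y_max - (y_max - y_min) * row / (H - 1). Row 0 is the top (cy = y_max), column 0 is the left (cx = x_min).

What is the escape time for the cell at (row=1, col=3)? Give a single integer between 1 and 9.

Answer: 2

Derivation:
z_0 = 0 + 0i, c = 0.5525 + 1.0425i
Iter 1: z = 0.5525 + 1.0425i, |z|^2 = 1.3921
Iter 2: z = -0.2291 + 2.1945i, |z|^2 = 4.8681
Escaped at iteration 2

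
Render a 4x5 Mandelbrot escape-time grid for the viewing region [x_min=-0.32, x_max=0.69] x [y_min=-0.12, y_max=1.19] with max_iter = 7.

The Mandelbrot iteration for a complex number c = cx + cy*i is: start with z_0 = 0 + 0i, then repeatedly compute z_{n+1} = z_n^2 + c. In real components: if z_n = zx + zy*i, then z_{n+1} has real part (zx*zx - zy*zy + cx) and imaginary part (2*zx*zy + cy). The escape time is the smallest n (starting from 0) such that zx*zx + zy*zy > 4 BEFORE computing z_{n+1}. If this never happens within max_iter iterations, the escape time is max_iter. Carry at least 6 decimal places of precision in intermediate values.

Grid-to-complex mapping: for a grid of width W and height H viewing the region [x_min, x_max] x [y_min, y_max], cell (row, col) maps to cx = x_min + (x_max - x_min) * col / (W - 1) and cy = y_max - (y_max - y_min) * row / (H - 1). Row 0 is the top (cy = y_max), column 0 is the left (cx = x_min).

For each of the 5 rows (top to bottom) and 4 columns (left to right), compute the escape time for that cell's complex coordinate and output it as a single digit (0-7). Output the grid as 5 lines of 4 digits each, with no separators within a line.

(row=0, col=0): c = -0.3200 + 1.1900i → escape time 3
(row=0, col=1): c = 0.0167 + 1.1900i → escape time 3
(row=0, col=2): c = 0.3533 + 1.1900i → escape time 2
(row=0, col=3): c = 0.6900 + 1.1900i → escape time 2
(row=1, col=0): c = -0.3200 + 0.8625i → escape time 6
(row=1, col=1): c = 0.0167 + 0.8625i → escape time 7
(row=1, col=2): c = 0.3533 + 0.8625i → escape time 4
(row=1, col=3): c = 0.6900 + 0.8625i → escape time 2
(row=2, col=0): c = -0.3200 + 0.5350i → escape time 7
(row=2, col=1): c = 0.0167 + 0.5350i → escape time 7
(row=2, col=2): c = 0.3533 + 0.5350i → escape time 7
(row=2, col=3): c = 0.6900 + 0.5350i → escape time 3
(row=3, col=0): c = -0.3200 + 0.2075i → escape time 7
(row=3, col=1): c = 0.0167 + 0.2075i → escape time 7
(row=3, col=2): c = 0.3533 + 0.2075i → escape time 7
(row=3, col=3): c = 0.6900 + 0.2075i → escape time 3
(row=4, col=0): c = -0.3200 + -0.1200i → escape time 7
(row=4, col=1): c = 0.0167 + -0.1200i → escape time 7
(row=4, col=2): c = 0.3533 + -0.1200i → escape time 7
(row=4, col=3): c = 0.6900 + -0.1200i → escape time 3

Answer: 3322
6742
7773
7773
7773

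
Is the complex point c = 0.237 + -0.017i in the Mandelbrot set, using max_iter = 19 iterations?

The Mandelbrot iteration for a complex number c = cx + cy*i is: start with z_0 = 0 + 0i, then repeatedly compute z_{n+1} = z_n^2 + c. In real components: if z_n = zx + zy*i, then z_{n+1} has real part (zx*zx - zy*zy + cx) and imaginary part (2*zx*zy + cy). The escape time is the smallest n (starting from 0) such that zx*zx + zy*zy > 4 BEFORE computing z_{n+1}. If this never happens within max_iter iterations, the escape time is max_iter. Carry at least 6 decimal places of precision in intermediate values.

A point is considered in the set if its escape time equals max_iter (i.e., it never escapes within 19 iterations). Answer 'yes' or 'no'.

Answer: yes

Derivation:
z_0 = 0 + 0i, c = 0.2370 + -0.0170i
Iter 1: z = 0.2370 + -0.0170i, |z|^2 = 0.0565
Iter 2: z = 0.2929 + -0.0251i, |z|^2 = 0.0864
Iter 3: z = 0.3222 + -0.0317i, |z|^2 = 0.1048
Iter 4: z = 0.3398 + -0.0374i, |z|^2 = 0.1168
Iter 5: z = 0.3510 + -0.0424i, |z|^2 = 0.1250
Iter 6: z = 0.3584 + -0.0468i, |z|^2 = 0.1307
Iter 7: z = 0.3633 + -0.0505i, |z|^2 = 0.1345
Iter 8: z = 0.3664 + -0.0537i, |z|^2 = 0.1372
Iter 9: z = 0.3684 + -0.0564i, |z|^2 = 0.1389
Iter 10: z = 0.3695 + -0.0585i, |z|^2 = 0.1400
Iter 11: z = 0.3701 + -0.0603i, |z|^2 = 0.1406
Iter 12: z = 0.3704 + -0.0616i, |z|^2 = 0.1410
Iter 13: z = 0.3704 + -0.0626i, |z|^2 = 0.1411
Iter 14: z = 0.3703 + -0.0634i, |z|^2 = 0.1411
Iter 15: z = 0.3701 + -0.0639i, |z|^2 = 0.1410
Iter 16: z = 0.3699 + -0.0643i, |z|^2 = 0.1409
Iter 17: z = 0.3697 + -0.0646i, |z|^2 = 0.1408
Iter 18: z = 0.3695 + -0.0647i, |z|^2 = 0.1407
Did not escape in 19 iterations → in set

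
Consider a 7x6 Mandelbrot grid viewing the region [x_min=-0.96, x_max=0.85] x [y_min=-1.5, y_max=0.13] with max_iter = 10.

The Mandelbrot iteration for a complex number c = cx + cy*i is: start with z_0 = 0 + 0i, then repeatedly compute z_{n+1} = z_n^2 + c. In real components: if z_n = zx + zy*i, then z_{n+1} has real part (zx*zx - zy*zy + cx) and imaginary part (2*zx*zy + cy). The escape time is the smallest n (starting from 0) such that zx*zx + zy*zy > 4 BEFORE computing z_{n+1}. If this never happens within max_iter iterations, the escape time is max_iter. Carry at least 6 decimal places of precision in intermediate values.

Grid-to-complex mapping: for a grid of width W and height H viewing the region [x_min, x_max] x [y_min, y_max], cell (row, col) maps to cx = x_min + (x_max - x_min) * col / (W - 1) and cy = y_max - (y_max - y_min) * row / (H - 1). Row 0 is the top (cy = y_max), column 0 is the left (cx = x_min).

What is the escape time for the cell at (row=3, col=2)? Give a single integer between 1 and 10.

Answer: 6

Derivation:
z_0 = 0 + 0i, c = -0.3567 + -0.8480i
Iter 1: z = -0.3567 + -0.8480i, |z|^2 = 0.8463
Iter 2: z = -0.9486 + -0.2431i, |z|^2 = 0.9589
Iter 3: z = 0.4840 + -0.3868i, |z|^2 = 0.3839
Iter 4: z = -0.2720 + -1.2224i, |z|^2 = 1.5684
Iter 5: z = -1.7770 + -0.1829i, |z|^2 = 3.1913
Iter 6: z = 2.7678 + -0.1980i, |z|^2 = 7.6997
Escaped at iteration 6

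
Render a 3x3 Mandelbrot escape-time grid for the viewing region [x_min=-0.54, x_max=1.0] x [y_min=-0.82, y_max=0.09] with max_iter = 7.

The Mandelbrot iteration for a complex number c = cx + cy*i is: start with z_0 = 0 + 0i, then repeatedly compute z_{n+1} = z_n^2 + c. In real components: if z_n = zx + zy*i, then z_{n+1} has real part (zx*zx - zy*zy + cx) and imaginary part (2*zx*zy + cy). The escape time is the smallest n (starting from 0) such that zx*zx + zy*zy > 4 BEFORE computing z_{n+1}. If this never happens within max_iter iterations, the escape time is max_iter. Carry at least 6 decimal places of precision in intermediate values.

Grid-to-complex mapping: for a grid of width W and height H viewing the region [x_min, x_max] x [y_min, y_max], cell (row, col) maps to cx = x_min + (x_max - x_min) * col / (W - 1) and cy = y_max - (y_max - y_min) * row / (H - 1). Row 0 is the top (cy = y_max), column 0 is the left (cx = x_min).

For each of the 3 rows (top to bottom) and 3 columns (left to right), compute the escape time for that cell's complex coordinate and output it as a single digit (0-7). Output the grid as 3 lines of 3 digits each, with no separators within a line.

(row=0, col=0): c = -0.5400 + 0.0900i → escape time 7
(row=0, col=1): c = 0.2300 + 0.0900i → escape time 7
(row=0, col=2): c = 1.0000 + 0.0900i → escape time 2
(row=1, col=0): c = -0.5400 + -0.3650i → escape time 7
(row=1, col=1): c = 0.2300 + -0.3650i → escape time 7
(row=1, col=2): c = 1.0000 + -0.3650i → escape time 2
(row=2, col=0): c = -0.5400 + -0.8200i → escape time 5
(row=2, col=1): c = 0.2300 + -0.8200i → escape time 5
(row=2, col=2): c = 1.0000 + -0.8200i → escape time 2

Answer: 772
772
552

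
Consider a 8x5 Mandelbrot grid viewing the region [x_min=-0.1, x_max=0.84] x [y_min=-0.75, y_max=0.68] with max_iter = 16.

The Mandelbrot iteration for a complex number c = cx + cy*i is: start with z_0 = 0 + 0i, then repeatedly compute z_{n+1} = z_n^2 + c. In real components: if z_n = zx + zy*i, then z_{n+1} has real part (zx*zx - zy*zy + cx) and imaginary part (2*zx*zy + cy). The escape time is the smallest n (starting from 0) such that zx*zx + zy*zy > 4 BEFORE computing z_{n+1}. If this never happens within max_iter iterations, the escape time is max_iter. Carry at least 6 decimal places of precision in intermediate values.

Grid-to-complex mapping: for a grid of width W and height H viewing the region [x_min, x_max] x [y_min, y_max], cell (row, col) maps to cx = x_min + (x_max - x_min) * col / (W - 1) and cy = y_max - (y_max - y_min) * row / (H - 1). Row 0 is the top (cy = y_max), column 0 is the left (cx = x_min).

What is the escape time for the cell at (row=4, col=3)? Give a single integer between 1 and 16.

Answer: 5

Derivation:
z_0 = 0 + 0i, c = 0.3029 + -0.7500i
Iter 1: z = 0.3029 + -0.7500i, |z|^2 = 0.6542
Iter 2: z = -0.1679 + -1.2043i, |z|^2 = 1.4785
Iter 3: z = -1.1192 + -0.3456i, |z|^2 = 1.3721
Iter 4: z = 1.4362 + 0.0235i, |z|^2 = 2.0631
Iter 5: z = 2.3649 + -0.6825i, |z|^2 = 6.0584
Escaped at iteration 5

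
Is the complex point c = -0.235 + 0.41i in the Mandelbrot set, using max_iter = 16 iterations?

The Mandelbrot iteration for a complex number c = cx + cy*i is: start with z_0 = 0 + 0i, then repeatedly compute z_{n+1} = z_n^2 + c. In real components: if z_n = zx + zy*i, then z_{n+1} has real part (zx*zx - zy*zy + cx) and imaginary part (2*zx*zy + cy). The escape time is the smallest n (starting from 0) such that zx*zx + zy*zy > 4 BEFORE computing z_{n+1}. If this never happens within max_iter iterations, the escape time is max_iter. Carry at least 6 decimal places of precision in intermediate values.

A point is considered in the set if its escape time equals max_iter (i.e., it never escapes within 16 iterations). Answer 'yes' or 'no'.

Answer: yes

Derivation:
z_0 = 0 + 0i, c = -0.2350 + 0.4100i
Iter 1: z = -0.2350 + 0.4100i, |z|^2 = 0.2233
Iter 2: z = -0.3479 + 0.2173i, |z|^2 = 0.1682
Iter 3: z = -0.1612 + 0.2588i, |z|^2 = 0.0930
Iter 4: z = -0.2760 + 0.3266i, |z|^2 = 0.1828
Iter 5: z = -0.2655 + 0.2297i, |z|^2 = 0.1233
Iter 6: z = -0.2173 + 0.2880i, |z|^2 = 0.1302
Iter 7: z = -0.2707 + 0.2848i, |z|^2 = 0.1544
Iter 8: z = -0.2428 + 0.2558i, |z|^2 = 0.1244
Iter 9: z = -0.2415 + 0.2858i, |z|^2 = 0.1400
Iter 10: z = -0.2584 + 0.2720i, |z|^2 = 0.1407
Iter 11: z = -0.2422 + 0.2695i, |z|^2 = 0.1313
Iter 12: z = -0.2489 + 0.2795i, |z|^2 = 0.1401
Iter 13: z = -0.2511 + 0.2709i, |z|^2 = 0.1364
Iter 14: z = -0.2453 + 0.2740i, |z|^2 = 0.1352
Iter 15: z = -0.2499 + 0.2756i, |z|^2 = 0.1384
Did not escape in 16 iterations → in set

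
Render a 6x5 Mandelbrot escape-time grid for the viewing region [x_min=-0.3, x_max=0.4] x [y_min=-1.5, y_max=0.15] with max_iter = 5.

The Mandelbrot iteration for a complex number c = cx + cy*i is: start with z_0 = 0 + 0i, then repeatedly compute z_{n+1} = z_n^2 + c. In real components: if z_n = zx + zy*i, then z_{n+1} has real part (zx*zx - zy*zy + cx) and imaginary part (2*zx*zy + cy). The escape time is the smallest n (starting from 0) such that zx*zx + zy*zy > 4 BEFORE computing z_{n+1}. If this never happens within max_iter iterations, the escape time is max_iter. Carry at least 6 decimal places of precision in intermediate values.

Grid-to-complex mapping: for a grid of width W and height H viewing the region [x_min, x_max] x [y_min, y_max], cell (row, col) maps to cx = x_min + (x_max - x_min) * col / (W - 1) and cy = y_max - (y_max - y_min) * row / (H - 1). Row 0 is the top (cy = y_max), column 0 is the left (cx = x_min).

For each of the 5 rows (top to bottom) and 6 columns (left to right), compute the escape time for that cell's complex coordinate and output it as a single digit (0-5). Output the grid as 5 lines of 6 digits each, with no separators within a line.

Answer: 555555
555555
555555
555432
222222

Derivation:
(row=0, col=0): c = -0.3000 + 0.1500i → escape time 5
(row=0, col=1): c = -0.1600 + 0.1500i → escape time 5
(row=0, col=2): c = -0.0200 + 0.1500i → escape time 5
(row=0, col=3): c = 0.1200 + 0.1500i → escape time 5
(row=0, col=4): c = 0.2600 + 0.1500i → escape time 5
(row=0, col=5): c = 0.4000 + 0.1500i → escape time 5
(row=1, col=0): c = -0.3000 + -0.2625i → escape time 5
(row=1, col=1): c = -0.1600 + -0.2625i → escape time 5
(row=1, col=2): c = -0.0200 + -0.2625i → escape time 5
(row=1, col=3): c = 0.1200 + -0.2625i → escape time 5
(row=1, col=4): c = 0.2600 + -0.2625i → escape time 5
(row=1, col=5): c = 0.4000 + -0.2625i → escape time 5
(row=2, col=0): c = -0.3000 + -0.6750i → escape time 5
(row=2, col=1): c = -0.1600 + -0.6750i → escape time 5
(row=2, col=2): c = -0.0200 + -0.6750i → escape time 5
(row=2, col=3): c = 0.1200 + -0.6750i → escape time 5
(row=2, col=4): c = 0.2600 + -0.6750i → escape time 5
(row=2, col=5): c = 0.4000 + -0.6750i → escape time 5
(row=3, col=0): c = -0.3000 + -1.0875i → escape time 5
(row=3, col=1): c = -0.1600 + -1.0875i → escape time 5
(row=3, col=2): c = -0.0200 + -1.0875i → escape time 5
(row=3, col=3): c = 0.1200 + -1.0875i → escape time 4
(row=3, col=4): c = 0.2600 + -1.0875i → escape time 3
(row=3, col=5): c = 0.4000 + -1.0875i → escape time 2
(row=4, col=0): c = -0.3000 + -1.5000i → escape time 2
(row=4, col=1): c = -0.1600 + -1.5000i → escape time 2
(row=4, col=2): c = -0.0200 + -1.5000i → escape time 2
(row=4, col=3): c = 0.1200 + -1.5000i → escape time 2
(row=4, col=4): c = 0.2600 + -1.5000i → escape time 2
(row=4, col=5): c = 0.4000 + -1.5000i → escape time 2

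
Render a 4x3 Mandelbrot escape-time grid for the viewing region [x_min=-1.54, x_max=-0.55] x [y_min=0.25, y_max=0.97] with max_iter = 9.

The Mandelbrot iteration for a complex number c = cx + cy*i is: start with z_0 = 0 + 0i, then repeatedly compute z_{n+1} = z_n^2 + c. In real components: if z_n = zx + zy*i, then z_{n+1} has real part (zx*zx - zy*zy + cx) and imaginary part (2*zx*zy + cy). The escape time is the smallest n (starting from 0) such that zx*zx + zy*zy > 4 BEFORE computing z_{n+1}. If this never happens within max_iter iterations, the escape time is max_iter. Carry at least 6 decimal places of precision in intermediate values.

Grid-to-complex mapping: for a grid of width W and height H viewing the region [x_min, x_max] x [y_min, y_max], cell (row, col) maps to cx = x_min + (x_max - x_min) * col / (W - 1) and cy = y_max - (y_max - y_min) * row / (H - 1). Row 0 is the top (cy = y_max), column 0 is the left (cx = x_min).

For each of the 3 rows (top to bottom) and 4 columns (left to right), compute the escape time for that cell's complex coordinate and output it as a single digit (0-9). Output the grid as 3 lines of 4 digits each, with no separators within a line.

(row=0, col=0): c = -1.5400 + 0.9700i → escape time 2
(row=0, col=1): c = -1.2100 + 0.9700i → escape time 3
(row=0, col=2): c = -0.8800 + 0.9700i → escape time 3
(row=0, col=3): c = -0.5500 + 0.9700i → escape time 4
(row=1, col=0): c = -1.5400 + 0.6100i → escape time 3
(row=1, col=1): c = -1.2100 + 0.6100i → escape time 3
(row=1, col=2): c = -0.8800 + 0.6100i → escape time 5
(row=1, col=3): c = -0.5500 + 0.6100i → escape time 9
(row=2, col=0): c = -1.5400 + 0.2500i → escape time 5
(row=2, col=1): c = -1.2100 + 0.2500i → escape time 9
(row=2, col=2): c = -0.8800 + 0.2500i → escape time 9
(row=2, col=3): c = -0.5500 + 0.2500i → escape time 9

Answer: 2334
3359
5999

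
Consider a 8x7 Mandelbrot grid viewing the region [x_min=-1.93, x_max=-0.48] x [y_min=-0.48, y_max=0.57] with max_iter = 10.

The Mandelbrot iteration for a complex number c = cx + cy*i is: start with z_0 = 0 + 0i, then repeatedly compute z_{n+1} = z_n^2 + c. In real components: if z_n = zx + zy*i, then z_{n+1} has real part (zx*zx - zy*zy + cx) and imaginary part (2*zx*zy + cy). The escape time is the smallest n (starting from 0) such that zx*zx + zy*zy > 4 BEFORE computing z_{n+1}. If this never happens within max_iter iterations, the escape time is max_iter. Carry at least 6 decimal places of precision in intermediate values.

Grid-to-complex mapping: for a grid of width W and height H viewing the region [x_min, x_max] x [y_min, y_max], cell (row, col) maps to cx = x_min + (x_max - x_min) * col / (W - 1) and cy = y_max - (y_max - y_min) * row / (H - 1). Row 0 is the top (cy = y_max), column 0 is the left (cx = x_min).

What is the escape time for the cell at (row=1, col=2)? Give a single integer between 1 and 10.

z_0 = 0 + 0i, c = -1.5157 + 0.3950i
Iter 1: z = -1.5157 + 0.3950i, |z|^2 = 2.4534
Iter 2: z = 0.6257 + -0.8024i, |z|^2 = 1.0353
Iter 3: z = -1.7681 + -0.6091i, |z|^2 = 3.4973
Iter 4: z = 1.2397 + 2.5488i, |z|^2 = 8.0332
Escaped at iteration 4

Answer: 4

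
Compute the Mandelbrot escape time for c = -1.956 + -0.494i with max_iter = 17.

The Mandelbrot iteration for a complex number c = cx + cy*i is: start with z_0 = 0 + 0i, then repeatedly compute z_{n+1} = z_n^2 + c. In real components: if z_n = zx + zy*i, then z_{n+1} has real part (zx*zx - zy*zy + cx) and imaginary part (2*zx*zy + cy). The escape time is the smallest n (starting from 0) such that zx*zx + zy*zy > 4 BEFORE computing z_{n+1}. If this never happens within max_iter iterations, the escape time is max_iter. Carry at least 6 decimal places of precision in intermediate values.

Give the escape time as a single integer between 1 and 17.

z_0 = 0 + 0i, c = -1.9560 + -0.4940i
Iter 1: z = -1.9560 + -0.4940i, |z|^2 = 4.0700
Escaped at iteration 1

Answer: 1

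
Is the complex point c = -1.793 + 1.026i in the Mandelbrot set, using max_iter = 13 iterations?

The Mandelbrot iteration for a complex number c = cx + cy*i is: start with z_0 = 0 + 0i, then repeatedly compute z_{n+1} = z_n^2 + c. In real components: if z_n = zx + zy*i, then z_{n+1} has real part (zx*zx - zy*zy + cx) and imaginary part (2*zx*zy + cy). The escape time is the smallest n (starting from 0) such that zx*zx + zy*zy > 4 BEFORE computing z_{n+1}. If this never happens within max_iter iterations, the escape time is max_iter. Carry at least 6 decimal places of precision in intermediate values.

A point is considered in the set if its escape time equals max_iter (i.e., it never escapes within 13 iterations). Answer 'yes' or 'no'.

z_0 = 0 + 0i, c = -1.7930 + 1.0260i
Iter 1: z = -1.7930 + 1.0260i, |z|^2 = 4.2675
Escaped at iteration 1

Answer: no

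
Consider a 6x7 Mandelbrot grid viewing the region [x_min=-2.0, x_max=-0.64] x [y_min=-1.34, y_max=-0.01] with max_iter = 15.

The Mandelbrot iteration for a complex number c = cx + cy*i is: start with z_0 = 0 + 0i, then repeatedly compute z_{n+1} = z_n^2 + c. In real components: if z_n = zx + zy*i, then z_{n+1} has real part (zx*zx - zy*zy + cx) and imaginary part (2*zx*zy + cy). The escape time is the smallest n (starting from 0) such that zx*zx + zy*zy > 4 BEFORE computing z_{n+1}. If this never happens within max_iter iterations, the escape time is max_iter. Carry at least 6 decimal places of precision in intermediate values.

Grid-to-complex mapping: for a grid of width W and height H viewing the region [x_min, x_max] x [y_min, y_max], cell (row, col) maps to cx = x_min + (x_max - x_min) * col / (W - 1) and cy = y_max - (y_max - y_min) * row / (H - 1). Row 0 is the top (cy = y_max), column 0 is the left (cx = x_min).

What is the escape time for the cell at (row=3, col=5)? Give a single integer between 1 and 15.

Answer: 8

Derivation:
z_0 = 0 + 0i, c = -0.6400 + -0.6750i
Iter 1: z = -0.6400 + -0.6750i, |z|^2 = 0.8652
Iter 2: z = -0.6860 + 0.1890i, |z|^2 = 0.5064
Iter 3: z = -0.2051 + -0.9343i, |z|^2 = 0.9150
Iter 4: z = -1.4709 + -0.2918i, |z|^2 = 2.2486
Iter 5: z = 1.4384 + 0.1833i, |z|^2 = 2.1025
Iter 6: z = 1.3954 + -0.1477i, |z|^2 = 1.9688
Iter 7: z = 1.2852 + -1.0872i, |z|^2 = 2.8337
Iter 8: z = -0.1703 + -3.4695i, |z|^2 = 12.0668
Escaped at iteration 8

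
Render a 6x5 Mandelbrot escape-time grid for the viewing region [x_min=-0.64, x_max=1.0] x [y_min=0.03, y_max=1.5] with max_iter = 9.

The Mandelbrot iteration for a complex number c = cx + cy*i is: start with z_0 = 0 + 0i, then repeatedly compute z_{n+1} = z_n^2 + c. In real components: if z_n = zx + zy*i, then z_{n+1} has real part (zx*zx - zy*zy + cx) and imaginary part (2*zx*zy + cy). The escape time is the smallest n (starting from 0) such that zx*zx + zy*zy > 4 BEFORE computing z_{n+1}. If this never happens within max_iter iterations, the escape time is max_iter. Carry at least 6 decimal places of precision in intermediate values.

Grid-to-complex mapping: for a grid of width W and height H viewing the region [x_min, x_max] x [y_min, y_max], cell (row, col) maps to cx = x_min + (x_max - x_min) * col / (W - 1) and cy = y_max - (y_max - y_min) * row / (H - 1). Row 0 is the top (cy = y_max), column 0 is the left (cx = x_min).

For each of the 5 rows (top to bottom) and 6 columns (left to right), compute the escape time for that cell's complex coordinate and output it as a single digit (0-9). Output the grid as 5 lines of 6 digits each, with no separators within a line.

Answer: 222222
344222
489532
999932
999942

Derivation:
(row=0, col=0): c = -0.6400 + 1.5000i → escape time 2
(row=0, col=1): c = -0.3120 + 1.5000i → escape time 2
(row=0, col=2): c = 0.0160 + 1.5000i → escape time 2
(row=0, col=3): c = 0.3440 + 1.5000i → escape time 2
(row=0, col=4): c = 0.6720 + 1.5000i → escape time 2
(row=0, col=5): c = 1.0000 + 1.5000i → escape time 2
(row=1, col=0): c = -0.6400 + 1.1325i → escape time 3
(row=1, col=1): c = -0.3120 + 1.1325i → escape time 4
(row=1, col=2): c = 0.0160 + 1.1325i → escape time 4
(row=1, col=3): c = 0.3440 + 1.1325i → escape time 2
(row=1, col=4): c = 0.6720 + 1.1325i → escape time 2
(row=1, col=5): c = 1.0000 + 1.1325i → escape time 2
(row=2, col=0): c = -0.6400 + 0.7650i → escape time 4
(row=2, col=1): c = -0.3120 + 0.7650i → escape time 8
(row=2, col=2): c = 0.0160 + 0.7650i → escape time 9
(row=2, col=3): c = 0.3440 + 0.7650i → escape time 5
(row=2, col=4): c = 0.6720 + 0.7650i → escape time 3
(row=2, col=5): c = 1.0000 + 0.7650i → escape time 2
(row=3, col=0): c = -0.6400 + 0.3975i → escape time 9
(row=3, col=1): c = -0.3120 + 0.3975i → escape time 9
(row=3, col=2): c = 0.0160 + 0.3975i → escape time 9
(row=3, col=3): c = 0.3440 + 0.3975i → escape time 9
(row=3, col=4): c = 0.6720 + 0.3975i → escape time 3
(row=3, col=5): c = 1.0000 + 0.3975i → escape time 2
(row=4, col=0): c = -0.6400 + 0.0300i → escape time 9
(row=4, col=1): c = -0.3120 + 0.0300i → escape time 9
(row=4, col=2): c = 0.0160 + 0.0300i → escape time 9
(row=4, col=3): c = 0.3440 + 0.0300i → escape time 9
(row=4, col=4): c = 0.6720 + 0.0300i → escape time 4
(row=4, col=5): c = 1.0000 + 0.0300i → escape time 2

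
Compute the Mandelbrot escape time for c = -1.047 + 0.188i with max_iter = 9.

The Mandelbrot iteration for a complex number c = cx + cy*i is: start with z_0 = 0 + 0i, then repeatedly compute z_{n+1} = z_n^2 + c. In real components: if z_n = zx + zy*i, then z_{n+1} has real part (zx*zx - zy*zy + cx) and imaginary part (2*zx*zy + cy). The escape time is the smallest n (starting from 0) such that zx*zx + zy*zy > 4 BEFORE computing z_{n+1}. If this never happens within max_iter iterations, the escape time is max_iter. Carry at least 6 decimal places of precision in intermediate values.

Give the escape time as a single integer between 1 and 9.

z_0 = 0 + 0i, c = -1.0470 + 0.1880i
Iter 1: z = -1.0470 + 0.1880i, |z|^2 = 1.1316
Iter 2: z = 0.0139 + -0.2057i, |z|^2 = 0.0425
Iter 3: z = -1.0891 + 0.1823i, |z|^2 = 1.2194
Iter 4: z = 0.1059 + -0.2091i, |z|^2 = 0.0549
Iter 5: z = -1.0795 + 0.1437i, |z|^2 = 1.1860
Iter 6: z = 0.0977 + -0.1223i, |z|^2 = 0.0245
Iter 7: z = -1.0524 + 0.1641i, |z|^2 = 1.1345
Iter 8: z = 0.0336 + -0.1574i, |z|^2 = 0.0259

Answer: 9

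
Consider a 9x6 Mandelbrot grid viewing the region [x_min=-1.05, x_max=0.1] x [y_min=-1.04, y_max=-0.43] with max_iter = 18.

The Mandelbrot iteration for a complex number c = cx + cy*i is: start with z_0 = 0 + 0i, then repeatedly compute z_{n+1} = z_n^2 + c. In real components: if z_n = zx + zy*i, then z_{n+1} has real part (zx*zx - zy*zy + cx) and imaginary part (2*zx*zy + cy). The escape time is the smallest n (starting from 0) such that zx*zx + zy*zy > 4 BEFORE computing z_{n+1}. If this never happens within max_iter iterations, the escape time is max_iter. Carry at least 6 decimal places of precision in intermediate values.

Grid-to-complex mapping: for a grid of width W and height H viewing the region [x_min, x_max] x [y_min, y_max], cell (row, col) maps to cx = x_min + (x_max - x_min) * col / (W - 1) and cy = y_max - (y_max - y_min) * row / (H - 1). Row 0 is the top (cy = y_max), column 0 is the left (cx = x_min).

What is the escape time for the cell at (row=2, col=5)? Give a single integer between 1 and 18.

Answer: 11

Derivation:
z_0 = 0 + 0i, c = -0.3312 + -0.6740i
Iter 1: z = -0.3312 + -0.6740i, |z|^2 = 0.5640
Iter 2: z = -0.6758 + -0.2275i, |z|^2 = 0.5084
Iter 3: z = 0.0737 + -0.3665i, |z|^2 = 0.1398
Iter 4: z = -0.4602 + -0.7280i, |z|^2 = 0.7418
Iter 5: z = -0.6495 + -0.0040i, |z|^2 = 0.4219
Iter 6: z = 0.0906 + -0.6689i, |z|^2 = 0.4556
Iter 7: z = -0.7704 + -0.7952i, |z|^2 = 1.2259
Iter 8: z = -0.3701 + 0.5513i, |z|^2 = 0.4409
Iter 9: z = -0.4982 + -1.0821i, |z|^2 = 1.4191
Iter 10: z = -1.2539 + 0.4042i, |z|^2 = 1.7357
Iter 11: z = 1.0777 + -1.6877i, |z|^2 = 4.0097
Escaped at iteration 11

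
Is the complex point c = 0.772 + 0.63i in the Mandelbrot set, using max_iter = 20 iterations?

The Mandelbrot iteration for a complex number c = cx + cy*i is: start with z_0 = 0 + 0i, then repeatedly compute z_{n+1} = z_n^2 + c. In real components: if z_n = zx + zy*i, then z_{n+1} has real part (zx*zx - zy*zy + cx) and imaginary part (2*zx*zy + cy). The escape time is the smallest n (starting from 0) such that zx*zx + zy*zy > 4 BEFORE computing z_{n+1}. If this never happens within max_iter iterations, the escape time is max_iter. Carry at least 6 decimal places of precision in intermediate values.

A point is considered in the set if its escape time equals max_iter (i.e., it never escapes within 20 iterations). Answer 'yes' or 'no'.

z_0 = 0 + 0i, c = 0.7720 + 0.6300i
Iter 1: z = 0.7720 + 0.6300i, |z|^2 = 0.9929
Iter 2: z = 0.9711 + 1.6027i, |z|^2 = 3.5117
Iter 3: z = -0.8537 + 3.7428i, |z|^2 = 14.7370
Escaped at iteration 3

Answer: no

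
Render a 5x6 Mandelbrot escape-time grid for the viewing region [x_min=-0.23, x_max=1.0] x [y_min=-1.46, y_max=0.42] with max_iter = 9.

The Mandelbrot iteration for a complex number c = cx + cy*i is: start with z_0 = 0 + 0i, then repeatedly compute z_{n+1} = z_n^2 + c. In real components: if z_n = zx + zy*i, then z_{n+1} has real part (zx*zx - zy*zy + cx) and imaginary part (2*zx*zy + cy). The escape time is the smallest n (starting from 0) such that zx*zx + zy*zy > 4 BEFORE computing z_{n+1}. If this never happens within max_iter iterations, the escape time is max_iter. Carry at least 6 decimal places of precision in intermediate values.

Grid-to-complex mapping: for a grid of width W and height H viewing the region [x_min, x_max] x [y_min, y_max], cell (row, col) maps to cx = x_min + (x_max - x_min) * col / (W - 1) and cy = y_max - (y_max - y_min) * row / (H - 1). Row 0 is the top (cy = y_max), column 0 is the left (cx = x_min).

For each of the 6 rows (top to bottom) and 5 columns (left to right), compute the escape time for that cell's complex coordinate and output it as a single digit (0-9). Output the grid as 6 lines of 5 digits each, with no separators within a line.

Answer: 99932
99732
99932
98532
64222
22222

Derivation:
(row=0, col=0): c = -0.2300 + 0.4200i → escape time 9
(row=0, col=1): c = 0.0775 + 0.4200i → escape time 9
(row=0, col=2): c = 0.3850 + 0.4200i → escape time 9
(row=0, col=3): c = 0.6925 + 0.4200i → escape time 3
(row=0, col=4): c = 1.0000 + 0.4200i → escape time 2
(row=1, col=0): c = -0.2300 + 0.0440i → escape time 9
(row=1, col=1): c = 0.0775 + 0.0440i → escape time 9
(row=1, col=2): c = 0.3850 + 0.0440i → escape time 7
(row=1, col=3): c = 0.6925 + 0.0440i → escape time 3
(row=1, col=4): c = 1.0000 + 0.0440i → escape time 2
(row=2, col=0): c = -0.2300 + -0.3320i → escape time 9
(row=2, col=1): c = 0.0775 + -0.3320i → escape time 9
(row=2, col=2): c = 0.3850 + -0.3320i → escape time 9
(row=2, col=3): c = 0.6925 + -0.3320i → escape time 3
(row=2, col=4): c = 1.0000 + -0.3320i → escape time 2
(row=3, col=0): c = -0.2300 + -0.7080i → escape time 9
(row=3, col=1): c = 0.0775 + -0.7080i → escape time 8
(row=3, col=2): c = 0.3850 + -0.7080i → escape time 5
(row=3, col=3): c = 0.6925 + -0.7080i → escape time 3
(row=3, col=4): c = 1.0000 + -0.7080i → escape time 2
(row=4, col=0): c = -0.2300 + -1.0840i → escape time 6
(row=4, col=1): c = 0.0775 + -1.0840i → escape time 4
(row=4, col=2): c = 0.3850 + -1.0840i → escape time 2
(row=4, col=3): c = 0.6925 + -1.0840i → escape time 2
(row=4, col=4): c = 1.0000 + -1.0840i → escape time 2
(row=5, col=0): c = -0.2300 + -1.4600i → escape time 2
(row=5, col=1): c = 0.0775 + -1.4600i → escape time 2
(row=5, col=2): c = 0.3850 + -1.4600i → escape time 2
(row=5, col=3): c = 0.6925 + -1.4600i → escape time 2
(row=5, col=4): c = 1.0000 + -1.4600i → escape time 2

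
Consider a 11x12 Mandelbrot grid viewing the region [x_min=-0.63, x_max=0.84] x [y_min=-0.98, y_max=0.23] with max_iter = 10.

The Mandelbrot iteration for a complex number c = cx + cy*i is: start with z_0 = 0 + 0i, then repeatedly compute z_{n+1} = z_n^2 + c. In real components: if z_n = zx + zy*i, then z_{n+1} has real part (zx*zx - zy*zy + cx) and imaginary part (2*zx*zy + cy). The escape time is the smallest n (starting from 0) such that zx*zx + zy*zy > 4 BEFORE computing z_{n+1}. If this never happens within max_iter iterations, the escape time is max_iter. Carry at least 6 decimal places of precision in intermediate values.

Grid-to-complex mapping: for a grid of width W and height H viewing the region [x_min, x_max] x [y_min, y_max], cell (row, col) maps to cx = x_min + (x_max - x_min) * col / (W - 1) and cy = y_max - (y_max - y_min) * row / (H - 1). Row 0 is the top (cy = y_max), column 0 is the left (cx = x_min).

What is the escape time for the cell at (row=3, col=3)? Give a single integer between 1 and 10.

z_0 = 0 + 0i, c = -0.1890 + -0.1000i
Iter 1: z = -0.1890 + -0.1000i, |z|^2 = 0.0457
Iter 2: z = -0.1633 + -0.0622i, |z|^2 = 0.0305
Iter 3: z = -0.1662 + -0.0797i, |z|^2 = 0.0340
Iter 4: z = -0.1677 + -0.0735i, |z|^2 = 0.0335
Iter 5: z = -0.1663 + -0.0753i, |z|^2 = 0.0333
Iter 6: z = -0.1670 + -0.0749i, |z|^2 = 0.0335
Iter 7: z = -0.1667 + -0.0750i, |z|^2 = 0.0334
Iter 8: z = -0.1668 + -0.0750i, |z|^2 = 0.0335
Iter 9: z = -0.1668 + -0.0750i, |z|^2 = 0.0334

Answer: 10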